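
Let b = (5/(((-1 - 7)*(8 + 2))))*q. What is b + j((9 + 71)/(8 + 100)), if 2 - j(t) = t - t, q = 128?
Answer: -6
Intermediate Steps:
j(t) = 2 (j(t) = 2 - (t - t) = 2 - 1*0 = 2 + 0 = 2)
b = -8 (b = (5/(((-1 - 7)*(8 + 2))))*128 = (5/((-8*10)))*128 = (5/(-80))*128 = (5*(-1/80))*128 = -1/16*128 = -8)
b + j((9 + 71)/(8 + 100)) = -8 + 2 = -6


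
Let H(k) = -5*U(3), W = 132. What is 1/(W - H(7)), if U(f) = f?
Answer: 1/147 ≈ 0.0068027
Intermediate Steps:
H(k) = -15 (H(k) = -5*3 = -15)
1/(W - H(7)) = 1/(132 - 1*(-15)) = 1/(132 + 15) = 1/147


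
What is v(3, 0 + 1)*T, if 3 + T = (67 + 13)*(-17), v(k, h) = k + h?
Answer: -5452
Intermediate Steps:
v(k, h) = h + k
T = -1363 (T = -3 + (67 + 13)*(-17) = -3 + 80*(-17) = -3 - 1360 = -1363)
v(3, 0 + 1)*T = ((0 + 1) + 3)*(-1363) = (1 + 3)*(-1363) = 4*(-1363) = -5452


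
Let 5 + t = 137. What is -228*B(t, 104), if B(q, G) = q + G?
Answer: -53808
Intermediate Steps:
t = 132 (t = -5 + 137 = 132)
B(q, G) = G + q
-228*B(t, 104) = -228*(104 + 132) = -228*236 = -53808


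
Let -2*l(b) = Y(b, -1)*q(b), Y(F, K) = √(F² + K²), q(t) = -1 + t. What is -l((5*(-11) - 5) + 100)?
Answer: 39*√1601/2 ≈ 780.24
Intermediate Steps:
l(b) = -√(1 + b²)*(-1 + b)/2 (l(b) = -√(b² + (-1)²)*(-1 + b)/2 = -√(b² + 1)*(-1 + b)/2 = -√(1 + b²)*(-1 + b)/2)
-l((5*(-11) - 5) + 100) = -√(1 + ((5*(-11) - 5) + 100)²)*(1 - ((5*(-11) - 5) + 100))/2 = -√(1 + ((-55 - 5) + 100)²)*(1 - ((-55 - 5) + 100))/2 = -√(1 + (-60 + 100)²)*(1 - (-60 + 100))/2 = -√(1 + 40²)*(1 - 1*40)/2 = -√(1 + 1600)*(1 - 40)/2 = -√1601*(-39)/2 = -(-39)*√1601/2 = 39*√1601/2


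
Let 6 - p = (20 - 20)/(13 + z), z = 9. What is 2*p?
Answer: 12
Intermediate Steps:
p = 6 (p = 6 - (20 - 20)/(13 + 9) = 6 - 0/22 = 6 - 1*0 = 6 + 0 = 6)
2*p = 2*6 = 12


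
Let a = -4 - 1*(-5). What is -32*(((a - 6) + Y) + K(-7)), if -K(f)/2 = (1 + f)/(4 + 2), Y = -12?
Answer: 480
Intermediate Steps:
a = 1 (a = -4 + 5 = 1)
K(f) = -⅓ - f/3 (K(f) = -2*(1 + f)/(4 + 2) = -2*(1 + f)/6 = -2*(⅙ + f/6) = -⅓ - f/3)
-32*(((a - 6) + Y) + K(-7)) = -32*(((1 - 6) - 12) + (-⅓ - ⅓*(-7))) = -32*((-5 - 12) + (-⅓ + 7/3)) = -32*(-17 + 2) = -32*(-15) = 480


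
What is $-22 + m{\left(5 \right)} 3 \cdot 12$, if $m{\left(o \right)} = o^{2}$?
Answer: $878$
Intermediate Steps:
$-22 + m{\left(5 \right)} 3 \cdot 12 = -22 + 5^{2} \cdot 3 \cdot 12 = -22 + 25 \cdot 36 = -22 + 900 = 878$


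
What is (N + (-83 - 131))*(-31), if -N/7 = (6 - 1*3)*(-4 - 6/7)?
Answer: 3472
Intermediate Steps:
N = 102 (N = -7*(6 - 1*3)*(-4 - 6/7) = -7*(6 - 3)*(-4 - 6*⅐) = -21*(-4 - 6/7) = -21*(-34)/7 = -7*(-102/7) = 102)
(N + (-83 - 131))*(-31) = (102 + (-83 - 131))*(-31) = (102 - 214)*(-31) = -112*(-31) = 3472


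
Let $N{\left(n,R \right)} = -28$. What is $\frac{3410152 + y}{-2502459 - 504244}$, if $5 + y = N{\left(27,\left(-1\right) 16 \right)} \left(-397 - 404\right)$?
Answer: $- \frac{3432575}{3006703} \approx -1.1416$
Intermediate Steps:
$y = 22423$ ($y = -5 - 28 \left(-397 - 404\right) = -5 - -22428 = -5 + 22428 = 22423$)
$\frac{3410152 + y}{-2502459 - 504244} = \frac{3410152 + 22423}{-2502459 - 504244} = \frac{3432575}{-3006703} = 3432575 \left(- \frac{1}{3006703}\right) = - \frac{3432575}{3006703}$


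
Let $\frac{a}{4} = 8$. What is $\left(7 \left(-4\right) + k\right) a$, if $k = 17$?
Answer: $-352$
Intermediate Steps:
$a = 32$ ($a = 4 \cdot 8 = 32$)
$\left(7 \left(-4\right) + k\right) a = \left(7 \left(-4\right) + 17\right) 32 = \left(-28 + 17\right) 32 = \left(-11\right) 32 = -352$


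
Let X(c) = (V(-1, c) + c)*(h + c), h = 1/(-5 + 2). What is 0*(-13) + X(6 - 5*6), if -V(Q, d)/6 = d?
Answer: -2920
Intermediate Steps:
V(Q, d) = -6*d
h = -⅓ (h = 1/(-3) = -⅓ ≈ -0.33333)
X(c) = -5*c*(-⅓ + c) (X(c) = (-6*c + c)*(-⅓ + c) = (-5*c)*(-⅓ + c) = -5*c*(-⅓ + c))
0*(-13) + X(6 - 5*6) = 0*(-13) + 5*(6 - 5*6)*(1 - 3*(6 - 5*6))/3 = 0 + 5*(6 - 30)*(1 - 3*(6 - 30))/3 = 0 + (5/3)*(-24)*(1 - 3*(-24)) = 0 + (5/3)*(-24)*(1 + 72) = 0 + (5/3)*(-24)*73 = 0 - 2920 = -2920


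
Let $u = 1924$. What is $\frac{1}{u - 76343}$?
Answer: $- \frac{1}{74419} \approx -1.3437 \cdot 10^{-5}$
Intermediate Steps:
$\frac{1}{u - 76343} = \frac{1}{1924 - 76343} = \frac{1}{-74419} = - \frac{1}{74419}$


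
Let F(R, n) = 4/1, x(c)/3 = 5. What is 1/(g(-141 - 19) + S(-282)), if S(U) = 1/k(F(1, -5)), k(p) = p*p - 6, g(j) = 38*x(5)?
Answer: 10/5701 ≈ 0.0017541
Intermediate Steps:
x(c) = 15 (x(c) = 3*5 = 15)
F(R, n) = 4 (F(R, n) = 4*1 = 4)
g(j) = 570 (g(j) = 38*15 = 570)
k(p) = -6 + p² (k(p) = p² - 6 = -6 + p²)
S(U) = ⅒ (S(U) = 1/(-6 + 4²) = 1/(-6 + 16) = 1/10 = ⅒)
1/(g(-141 - 19) + S(-282)) = 1/(570 + ⅒) = 1/(5701/10) = 10/5701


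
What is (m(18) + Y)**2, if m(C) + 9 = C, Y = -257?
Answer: 61504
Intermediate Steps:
m(C) = -9 + C
(m(18) + Y)**2 = ((-9 + 18) - 257)**2 = (9 - 257)**2 = (-248)**2 = 61504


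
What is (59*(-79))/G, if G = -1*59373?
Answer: 4661/59373 ≈ 0.078504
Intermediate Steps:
G = -59373
(59*(-79))/G = (59*(-79))/(-59373) = -4661*(-1/59373) = 4661/59373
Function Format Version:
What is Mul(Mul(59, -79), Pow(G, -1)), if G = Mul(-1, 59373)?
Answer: Rational(4661, 59373) ≈ 0.078504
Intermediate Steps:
G = -59373
Mul(Mul(59, -79), Pow(G, -1)) = Mul(Mul(59, -79), Pow(-59373, -1)) = Mul(-4661, Rational(-1, 59373)) = Rational(4661, 59373)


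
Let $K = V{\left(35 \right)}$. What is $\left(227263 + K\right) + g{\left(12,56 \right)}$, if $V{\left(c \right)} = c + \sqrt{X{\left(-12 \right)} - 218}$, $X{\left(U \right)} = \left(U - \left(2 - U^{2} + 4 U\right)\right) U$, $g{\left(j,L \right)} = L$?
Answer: $227354 + i \sqrt{2354} \approx 2.2735 \cdot 10^{5} + 48.518 i$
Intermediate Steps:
$X{\left(U \right)} = U \left(-2 + U^{2} - 3 U\right)$ ($X{\left(U \right)} = \left(U - \left(2 - U^{2} + 4 U\right)\right) U = \left(-2 + U^{2} - 3 U\right) U = U \left(-2 + U^{2} - 3 U\right)$)
$V{\left(c \right)} = c + i \sqrt{2354}$ ($V{\left(c \right)} = c + \sqrt{- 12 \left(-2 + \left(-12\right)^{2} - -36\right) - 218} = c + \sqrt{- 12 \left(-2 + 144 + 36\right) - 218} = c + \sqrt{\left(-12\right) 178 - 218} = c + \sqrt{-2136 - 218} = c + \sqrt{-2354} = c + i \sqrt{2354}$)
$K = 35 + i \sqrt{2354} \approx 35.0 + 48.518 i$
$\left(227263 + K\right) + g{\left(12,56 \right)} = \left(227263 + \left(35 + i \sqrt{2354}\right)\right) + 56 = \left(227298 + i \sqrt{2354}\right) + 56 = 227354 + i \sqrt{2354}$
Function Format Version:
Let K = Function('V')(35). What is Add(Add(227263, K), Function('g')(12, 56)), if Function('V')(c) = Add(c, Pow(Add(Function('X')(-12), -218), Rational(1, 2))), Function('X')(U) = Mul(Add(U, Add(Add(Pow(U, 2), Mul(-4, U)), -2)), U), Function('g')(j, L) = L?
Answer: Add(227354, Mul(I, Pow(2354, Rational(1, 2)))) ≈ Add(2.2735e+5, Mul(48.518, I))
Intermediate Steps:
Function('X')(U) = Mul(U, Add(-2, Pow(U, 2), Mul(-3, U))) (Function('X')(U) = Mul(Add(U, Add(-2, Pow(U, 2), Mul(-4, U))), U) = Mul(Add(-2, Pow(U, 2), Mul(-3, U)), U) = Mul(U, Add(-2, Pow(U, 2), Mul(-3, U))))
Function('V')(c) = Add(c, Mul(I, Pow(2354, Rational(1, 2)))) (Function('V')(c) = Add(c, Pow(Add(Mul(-12, Add(-2, Pow(-12, 2), Mul(-3, -12))), -218), Rational(1, 2))) = Add(c, Pow(Add(Mul(-12, Add(-2, 144, 36)), -218), Rational(1, 2))) = Add(c, Pow(Add(Mul(-12, 178), -218), Rational(1, 2))) = Add(c, Pow(Add(-2136, -218), Rational(1, 2))) = Add(c, Pow(-2354, Rational(1, 2))) = Add(c, Mul(I, Pow(2354, Rational(1, 2)))))
K = Add(35, Mul(I, Pow(2354, Rational(1, 2)))) ≈ Add(35.000, Mul(48.518, I))
Add(Add(227263, K), Function('g')(12, 56)) = Add(Add(227263, Add(35, Mul(I, Pow(2354, Rational(1, 2))))), 56) = Add(Add(227298, Mul(I, Pow(2354, Rational(1, 2)))), 56) = Add(227354, Mul(I, Pow(2354, Rational(1, 2))))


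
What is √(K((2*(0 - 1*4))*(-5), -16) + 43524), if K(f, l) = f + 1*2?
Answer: √43566 ≈ 208.72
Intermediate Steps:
K(f, l) = 2 + f (K(f, l) = f + 2 = 2 + f)
√(K((2*(0 - 1*4))*(-5), -16) + 43524) = √((2 + (2*(0 - 1*4))*(-5)) + 43524) = √((2 + (2*(0 - 4))*(-5)) + 43524) = √((2 + (2*(-4))*(-5)) + 43524) = √((2 - 8*(-5)) + 43524) = √((2 + 40) + 43524) = √(42 + 43524) = √43566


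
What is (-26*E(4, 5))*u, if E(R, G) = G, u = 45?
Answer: -5850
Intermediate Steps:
(-26*E(4, 5))*u = -26*5*45 = -130*45 = -5850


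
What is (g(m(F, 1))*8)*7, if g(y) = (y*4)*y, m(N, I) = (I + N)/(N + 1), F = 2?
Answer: 224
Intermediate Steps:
m(N, I) = (I + N)/(1 + N)
g(y) = 4*y² (g(y) = (4*y)*y = 4*y²)
(g(m(F, 1))*8)*7 = ((4*((1 + 2)/(1 + 2))²)*8)*7 = ((4*(3/3)²)*8)*7 = ((4*((⅓)*3)²)*8)*7 = ((4*1²)*8)*7 = ((4*1)*8)*7 = (4*8)*7 = 32*7 = 224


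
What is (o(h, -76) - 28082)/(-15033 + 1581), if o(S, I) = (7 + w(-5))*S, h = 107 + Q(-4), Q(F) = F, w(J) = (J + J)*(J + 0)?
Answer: 1169/708 ≈ 1.6511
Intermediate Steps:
w(J) = 2*J**2 (w(J) = (2*J)*J = 2*J**2)
h = 103 (h = 107 - 4 = 103)
o(S, I) = 57*S (o(S, I) = (7 + 2*(-5)**2)*S = (7 + 2*25)*S = (7 + 50)*S = 57*S)
(o(h, -76) - 28082)/(-15033 + 1581) = (57*103 - 28082)/(-15033 + 1581) = (5871 - 28082)/(-13452) = -22211*(-1/13452) = 1169/708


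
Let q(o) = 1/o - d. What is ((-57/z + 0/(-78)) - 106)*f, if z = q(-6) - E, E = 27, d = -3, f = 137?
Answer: -2058836/145 ≈ -14199.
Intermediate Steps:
q(o) = 3 + 1/o (q(o) = 1/o - 1*(-3) = 1/o + 3 = 3 + 1/o)
z = -145/6 (z = (3 + 1/(-6)) - 1*27 = (3 - 1/6) - 27 = 17/6 - 27 = -145/6 ≈ -24.167)
((-57/z + 0/(-78)) - 106)*f = ((-57/(-145/6) + 0/(-78)) - 106)*137 = ((-57*(-6/145) + 0*(-1/78)) - 106)*137 = ((342/145 + 0) - 106)*137 = (342/145 - 106)*137 = -15028/145*137 = -2058836/145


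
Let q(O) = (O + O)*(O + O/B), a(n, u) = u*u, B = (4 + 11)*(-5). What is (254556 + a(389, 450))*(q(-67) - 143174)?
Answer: -1534744990656/25 ≈ -6.1390e+10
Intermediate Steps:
B = -75 (B = 15*(-5) = -75)
a(n, u) = u²
q(O) = 148*O²/75 (q(O) = (O + O)*(O + O/(-75)) = (2*O)*(O + O*(-1/75)) = (2*O)*(O - O/75) = (2*O)*(74*O/75) = 148*O²/75)
(254556 + a(389, 450))*(q(-67) - 143174) = (254556 + 450²)*((148/75)*(-67)² - 143174) = (254556 + 202500)*((148/75)*4489 - 143174) = 457056*(664372/75 - 143174) = 457056*(-10073678/75) = -1534744990656/25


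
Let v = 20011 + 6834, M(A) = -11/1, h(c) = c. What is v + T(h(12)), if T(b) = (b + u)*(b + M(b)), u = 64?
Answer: 26921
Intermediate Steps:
M(A) = -11 (M(A) = -11*1 = -11)
T(b) = (-11 + b)*(64 + b) (T(b) = (b + 64)*(b - 11) = (64 + b)*(-11 + b) = (-11 + b)*(64 + b))
v = 26845
v + T(h(12)) = 26845 + (-704 + 12**2 + 53*12) = 26845 + (-704 + 144 + 636) = 26845 + 76 = 26921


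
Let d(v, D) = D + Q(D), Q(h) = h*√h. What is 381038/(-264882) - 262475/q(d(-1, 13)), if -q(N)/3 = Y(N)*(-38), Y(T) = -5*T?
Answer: -3446893397/785110248 + 52495*√13/17784 ≈ 6.2526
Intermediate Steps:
Q(h) = h^(3/2)
d(v, D) = D + D^(3/2)
q(N) = -570*N (q(N) = -3*(-5*N)*(-38) = -570*N)
381038/(-264882) - 262475/q(d(-1, 13)) = 381038/(-264882) - 262475*(-1/(570*(13 + 13^(3/2)))) = 381038*(-1/264882) - 262475*(-1/(570*(13 + 13*√13))) = -190519/132441 - 262475/(-7410 - 7410*√13)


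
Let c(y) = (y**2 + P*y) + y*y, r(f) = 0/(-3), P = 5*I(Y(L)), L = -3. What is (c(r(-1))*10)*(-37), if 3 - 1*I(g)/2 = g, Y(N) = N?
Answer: 0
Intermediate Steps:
I(g) = 6 - 2*g
P = 60 (P = 5*(6 - 2*(-3)) = 5*(6 + 6) = 5*12 = 60)
r(f) = 0 (r(f) = 0*(-1/3) = 0)
c(y) = 2*y**2 + 60*y (c(y) = (y**2 + 60*y) + y*y = (y**2 + 60*y) + y**2 = 2*y**2 + 60*y)
(c(r(-1))*10)*(-37) = ((2*0*(30 + 0))*10)*(-37) = ((2*0*30)*10)*(-37) = (0*10)*(-37) = 0*(-37) = 0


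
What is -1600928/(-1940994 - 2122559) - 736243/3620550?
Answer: 2804477419021/14712296814150 ≈ 0.19062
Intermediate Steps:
-1600928/(-1940994 - 2122559) - 736243/3620550 = -1600928/(-4063553) - 736243*1/3620550 = -1600928*(-1/4063553) - 736243/3620550 = 1600928/4063553 - 736243/3620550 = 2804477419021/14712296814150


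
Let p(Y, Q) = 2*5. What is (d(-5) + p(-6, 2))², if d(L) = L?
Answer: 25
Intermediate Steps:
p(Y, Q) = 10
(d(-5) + p(-6, 2))² = (-5 + 10)² = 5² = 25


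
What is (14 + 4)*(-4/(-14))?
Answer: 36/7 ≈ 5.1429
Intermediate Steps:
(14 + 4)*(-4/(-14)) = 18*(-4*(-1/14)) = 18*(2/7) = 36/7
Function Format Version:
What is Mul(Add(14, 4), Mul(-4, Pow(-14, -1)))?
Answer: Rational(36, 7) ≈ 5.1429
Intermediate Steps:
Mul(Add(14, 4), Mul(-4, Pow(-14, -1))) = Mul(18, Mul(-4, Rational(-1, 14))) = Mul(18, Rational(2, 7)) = Rational(36, 7)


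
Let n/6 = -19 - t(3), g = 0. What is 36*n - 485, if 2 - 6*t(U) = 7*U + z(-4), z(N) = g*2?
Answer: -3905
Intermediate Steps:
z(N) = 0 (z(N) = 0*2 = 0)
t(U) = 1/3 - 7*U/6 (t(U) = 1/3 - (7*U + 0)/6 = 1/3 - 7*U/6)
n = -95 (n = 6*(-19 - (1/3 - 7/6*3)) = 6*(-19 - (1/3 - 7/2)) = 6*(-19 - 1*(-19/6)) = 6*(-19 + 19/6) = 6*(-95/6) = -95)
36*n - 485 = 36*(-95) - 485 = -3420 - 485 = -3905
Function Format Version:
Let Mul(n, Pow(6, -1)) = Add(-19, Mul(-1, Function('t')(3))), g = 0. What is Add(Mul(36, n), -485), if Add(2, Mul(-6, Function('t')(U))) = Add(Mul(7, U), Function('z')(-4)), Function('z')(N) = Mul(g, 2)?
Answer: -3905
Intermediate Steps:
Function('z')(N) = 0 (Function('z')(N) = Mul(0, 2) = 0)
Function('t')(U) = Add(Rational(1, 3), Mul(Rational(-7, 6), U)) (Function('t')(U) = Add(Rational(1, 3), Mul(Rational(-1, 6), Add(Mul(7, U), 0))) = Add(Rational(1, 3), Mul(Rational(-1, 6), Mul(7, U))) = Add(Rational(1, 3), Mul(Rational(-7, 6), U)))
n = -95 (n = Mul(6, Add(-19, Mul(-1, Add(Rational(1, 3), Mul(Rational(-7, 6), 3))))) = Mul(6, Add(-19, Mul(-1, Add(Rational(1, 3), Rational(-7, 2))))) = Mul(6, Add(-19, Mul(-1, Rational(-19, 6)))) = Mul(6, Add(-19, Rational(19, 6))) = Mul(6, Rational(-95, 6)) = -95)
Add(Mul(36, n), -485) = Add(Mul(36, -95), -485) = Add(-3420, -485) = -3905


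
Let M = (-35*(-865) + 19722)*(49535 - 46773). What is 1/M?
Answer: 1/138091714 ≈ 7.2416e-9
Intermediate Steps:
M = 138091714 (M = (30275 + 19722)*2762 = 49997*2762 = 138091714)
1/M = 1/138091714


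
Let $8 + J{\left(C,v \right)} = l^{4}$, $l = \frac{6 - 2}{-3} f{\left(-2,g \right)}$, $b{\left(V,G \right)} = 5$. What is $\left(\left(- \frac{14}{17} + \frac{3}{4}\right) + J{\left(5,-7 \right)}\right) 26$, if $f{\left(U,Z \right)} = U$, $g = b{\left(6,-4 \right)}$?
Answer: $\frac{3042767}{2754} \approx 1104.9$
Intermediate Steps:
$g = 5$
$l = \frac{8}{3}$ ($l = \frac{6 - 2}{-3} \left(-2\right) = 4 \left(- \frac{1}{3}\right) \left(-2\right) = \left(- \frac{4}{3}\right) \left(-2\right) = \frac{8}{3} \approx 2.6667$)
$J{\left(C,v \right)} = \frac{3448}{81}$ ($J{\left(C,v \right)} = -8 + \left(\frac{8}{3}\right)^{4} = -8 + \frac{4096}{81} = \frac{3448}{81}$)
$\left(\left(- \frac{14}{17} + \frac{3}{4}\right) + J{\left(5,-7 \right)}\right) 26 = \left(\left(- \frac{14}{17} + \frac{3}{4}\right) + \frac{3448}{81}\right) 26 = \left(- \frac{5}{68} + \frac{3448}{81}\right) 26 = \frac{234059}{5508} \cdot 26 = \frac{3042767}{2754}$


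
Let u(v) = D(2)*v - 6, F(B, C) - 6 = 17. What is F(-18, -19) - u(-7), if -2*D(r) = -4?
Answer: 43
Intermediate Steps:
F(B, C) = 23 (F(B, C) = 6 + 17 = 23)
D(r) = 2 (D(r) = -½*(-4) = 2)
u(v) = -6 + 2*v (u(v) = 2*v - 6 = -6 + 2*v)
F(-18, -19) - u(-7) = 23 - (-6 + 2*(-7)) = 23 - (-6 - 14) = 23 - 1*(-20) = 23 + 20 = 43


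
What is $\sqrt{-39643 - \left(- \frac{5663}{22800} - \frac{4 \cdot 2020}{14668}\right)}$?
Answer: $\frac{i \sqrt{1919031384191241}}{220020} \approx 199.1 i$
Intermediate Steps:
$\sqrt{-39643 - \left(- \frac{5663}{22800} - \frac{4 \cdot 2020}{14668}\right)} = \sqrt{-39643 + \left(8080 \cdot \frac{1}{14668} - - \frac{5663}{22800}\right)} = \sqrt{-39643 + \left(\frac{2020}{3667} + \frac{5663}{22800}\right)} = \sqrt{-39643 + \frac{3516959}{4400400}} = \sqrt{- \frac{174441540241}{4400400}} = \frac{i \sqrt{1919031384191241}}{220020}$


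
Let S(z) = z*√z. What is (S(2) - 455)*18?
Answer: -8190 + 36*√2 ≈ -8139.1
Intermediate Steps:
S(z) = z^(3/2)
(S(2) - 455)*18 = (2^(3/2) - 455)*18 = (2*√2 - 455)*18 = (-455 + 2*√2)*18 = -8190 + 36*√2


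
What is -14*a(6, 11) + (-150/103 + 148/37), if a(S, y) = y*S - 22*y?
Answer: 254054/103 ≈ 2466.5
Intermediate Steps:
a(S, y) = -22*y + S*y (a(S, y) = S*y - 22*y = -22*y + S*y)
-14*a(6, 11) + (-150/103 + 148/37) = -154*(-22 + 6) + (-150/103 + 148/37) = -154*(-16) + (-150*1/103 + 148*(1/37)) = -14*(-176) + (-150/103 + 4) = 2464 + 262/103 = 254054/103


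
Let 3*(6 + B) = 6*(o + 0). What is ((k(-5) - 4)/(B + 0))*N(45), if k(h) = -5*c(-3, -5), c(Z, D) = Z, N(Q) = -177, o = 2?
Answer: 1947/2 ≈ 973.50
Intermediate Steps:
B = -2 (B = -6 + (6*(2 + 0))/3 = -6 + (6*2)/3 = -6 + (1/3)*12 = -6 + 4 = -2)
k(h) = 15 (k(h) = -5*(-3) = 15)
((k(-5) - 4)/(B + 0))*N(45) = ((15 - 4)/(-2 + 0))*(-177) = (11/(-2))*(-177) = (11*(-1/2))*(-177) = -11/2*(-177) = 1947/2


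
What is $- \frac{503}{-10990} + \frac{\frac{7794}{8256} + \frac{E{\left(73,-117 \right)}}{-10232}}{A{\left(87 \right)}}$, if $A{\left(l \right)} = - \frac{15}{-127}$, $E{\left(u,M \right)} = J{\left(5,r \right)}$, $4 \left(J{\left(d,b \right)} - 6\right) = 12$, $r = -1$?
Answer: $\frac{77667100599}{9670672480} \approx 8.0312$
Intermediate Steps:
$J{\left(d,b \right)} = 9$ ($J{\left(d,b \right)} = 6 + \frac{1}{4} \cdot 12 = 6 + 3 = 9$)
$E{\left(u,M \right)} = 9$
$A{\left(l \right)} = \frac{15}{127}$ ($A{\left(l \right)} = \left(-15\right) \left(- \frac{1}{127}\right) = \frac{15}{127}$)
$- \frac{503}{-10990} + \frac{\frac{7794}{8256} + \frac{E{\left(73,-117 \right)}}{-10232}}{A{\left(87 \right)}} = - \frac{503}{-10990} + \frac{\frac{7794}{8256} + \frac{9}{-10232}}{\frac{15}{127}} = \left(-503\right) \left(- \frac{1}{10990}\right) + \left(7794 \cdot \frac{1}{8256} + 9 \left(- \frac{1}{10232}\right)\right) \frac{127}{15} = \frac{503}{10990} + \left(\frac{1299}{1376} - \frac{9}{10232}\right) \frac{127}{15} = \frac{503}{10990} + \frac{1659873}{1759904} \cdot \frac{127}{15} = \frac{503}{10990} + \frac{70267957}{8799520} = \frac{77667100599}{9670672480}$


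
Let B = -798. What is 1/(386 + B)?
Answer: -1/412 ≈ -0.0024272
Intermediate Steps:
1/(386 + B) = 1/(386 - 798) = 1/(-412) = -1/412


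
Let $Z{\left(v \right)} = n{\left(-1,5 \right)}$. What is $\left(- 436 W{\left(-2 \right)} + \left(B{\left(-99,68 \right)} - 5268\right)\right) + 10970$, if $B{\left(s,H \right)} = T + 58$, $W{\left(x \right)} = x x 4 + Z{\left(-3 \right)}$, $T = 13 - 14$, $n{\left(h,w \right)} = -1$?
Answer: $-781$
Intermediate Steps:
$Z{\left(v \right)} = -1$
$T = -1$ ($T = 13 - 14 = -1$)
$W{\left(x \right)} = -1 + 4 x^{2}$ ($W{\left(x \right)} = x x 4 - 1 = x 4 x - 1 = 4 x^{2} - 1 = -1 + 4 x^{2}$)
$B{\left(s,H \right)} = 57$ ($B{\left(s,H \right)} = -1 + 58 = 57$)
$\left(- 436 W{\left(-2 \right)} + \left(B{\left(-99,68 \right)} - 5268\right)\right) + 10970 = \left(- 436 \left(-1 + 4 \left(-2\right)^{2}\right) + \left(57 - 5268\right)\right) + 10970 = \left(- 436 \left(-1 + 4 \cdot 4\right) - 5211\right) + 10970 = \left(- 436 \left(-1 + 16\right) - 5211\right) + 10970 = \left(\left(-436\right) 15 - 5211\right) + 10970 = \left(-6540 - 5211\right) + 10970 = -11751 + 10970 = -781$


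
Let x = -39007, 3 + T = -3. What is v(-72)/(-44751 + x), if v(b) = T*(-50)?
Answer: -150/41879 ≈ -0.0035817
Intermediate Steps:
T = -6 (T = -3 - 3 = -6)
v(b) = 300 (v(b) = -6*(-50) = 300)
v(-72)/(-44751 + x) = 300/(-44751 - 39007) = 300/(-83758) = 300*(-1/83758) = -150/41879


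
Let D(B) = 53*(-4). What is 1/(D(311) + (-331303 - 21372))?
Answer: -1/352887 ≈ -2.8338e-6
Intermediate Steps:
D(B) = -212
1/(D(311) + (-331303 - 21372)) = 1/(-212 + (-331303 - 21372)) = 1/(-212 - 352675) = 1/(-352887) = -1/352887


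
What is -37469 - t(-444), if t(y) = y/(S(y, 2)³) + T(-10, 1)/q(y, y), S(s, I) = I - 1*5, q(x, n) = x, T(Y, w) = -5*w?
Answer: -49930627/1332 ≈ -37485.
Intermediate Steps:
S(s, I) = -5 + I (S(s, I) = I - 5 = -5 + I)
t(y) = -5/y - y/27 (t(y) = y/((-5 + 2)³) + (-5*1)/y = y/((-3)³) - 5/y = y/(-27) - 5/y = y*(-1/27) - 5/y = -y/27 - 5/y = -5/y - y/27)
-37469 - t(-444) = -37469 - (-5/(-444) - 1/27*(-444)) = -37469 - (-5*(-1/444) + 148/9) = -37469 - (5/444 + 148/9) = -37469 - 1*21919/1332 = -37469 - 21919/1332 = -49930627/1332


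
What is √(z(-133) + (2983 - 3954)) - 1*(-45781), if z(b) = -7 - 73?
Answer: 45781 + I*√1051 ≈ 45781.0 + 32.419*I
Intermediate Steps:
z(b) = -80
√(z(-133) + (2983 - 3954)) - 1*(-45781) = √(-80 + (2983 - 3954)) - 1*(-45781) = √(-80 - 971) + 45781 = √(-1051) + 45781 = I*√1051 + 45781 = 45781 + I*√1051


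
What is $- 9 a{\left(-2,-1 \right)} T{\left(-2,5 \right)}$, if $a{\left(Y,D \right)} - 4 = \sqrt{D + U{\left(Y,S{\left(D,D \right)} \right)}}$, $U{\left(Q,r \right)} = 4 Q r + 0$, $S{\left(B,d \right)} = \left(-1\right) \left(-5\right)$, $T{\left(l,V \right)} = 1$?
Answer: $-36 - 9 i \sqrt{41} \approx -36.0 - 57.628 i$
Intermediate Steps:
$S{\left(B,d \right)} = 5$
$U{\left(Q,r \right)} = 4 Q r$ ($U{\left(Q,r \right)} = 4 Q r + 0 = 4 Q r$)
$a{\left(Y,D \right)} = 4 + \sqrt{D + 20 Y}$ ($a{\left(Y,D \right)} = 4 + \sqrt{D + 4 Y 5} = 4 + \sqrt{D + 20 Y}$)
$- 9 a{\left(-2,-1 \right)} T{\left(-2,5 \right)} = - 9 \left(4 + \sqrt{-1 + 20 \left(-2\right)}\right) 1 = - 9 \left(4 + \sqrt{-1 - 40}\right) 1 = - 9 \left(4 + \sqrt{-41}\right) 1 = - 9 \left(4 + i \sqrt{41}\right) 1 = \left(-36 - 9 i \sqrt{41}\right) 1 = -36 - 9 i \sqrt{41}$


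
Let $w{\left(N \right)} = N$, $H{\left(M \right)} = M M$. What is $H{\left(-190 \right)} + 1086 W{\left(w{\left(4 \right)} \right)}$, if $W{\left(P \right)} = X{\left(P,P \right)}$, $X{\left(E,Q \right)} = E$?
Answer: $40444$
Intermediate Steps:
$H{\left(M \right)} = M^{2}$
$W{\left(P \right)} = P$
$H{\left(-190 \right)} + 1086 W{\left(w{\left(4 \right)} \right)} = \left(-190\right)^{2} + 1086 \cdot 4 = 36100 + 4344 = 40444$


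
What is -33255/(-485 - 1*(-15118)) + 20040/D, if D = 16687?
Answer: -261680865/244180871 ≈ -1.0717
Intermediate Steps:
-33255/(-485 - 1*(-15118)) + 20040/D = -33255/(-485 - 1*(-15118)) + 20040/16687 = -33255/(-485 + 15118) + 20040*(1/16687) = -33255/14633 + 20040/16687 = -261680865/244180871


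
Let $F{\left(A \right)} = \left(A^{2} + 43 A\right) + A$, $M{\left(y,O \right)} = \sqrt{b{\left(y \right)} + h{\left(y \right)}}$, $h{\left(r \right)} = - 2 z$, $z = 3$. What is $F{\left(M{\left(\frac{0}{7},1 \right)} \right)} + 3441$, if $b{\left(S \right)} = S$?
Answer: $3435 + 44 i \sqrt{6} \approx 3435.0 + 107.78 i$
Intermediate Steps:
$h{\left(r \right)} = -6$ ($h{\left(r \right)} = \left(-2\right) 3 = -6$)
$M{\left(y,O \right)} = \sqrt{-6 + y}$ ($M{\left(y,O \right)} = \sqrt{y - 6} = \sqrt{-6 + y}$)
$F{\left(A \right)} = A^{2} + 44 A$
$F{\left(M{\left(\frac{0}{7},1 \right)} \right)} + 3441 = \sqrt{-6 + \frac{0}{7}} \left(44 + \sqrt{-6 + \frac{0}{7}}\right) + 3441 = \sqrt{-6 + 0 \cdot \frac{1}{7}} \left(44 + \sqrt{-6 + 0 \cdot \frac{1}{7}}\right) + 3441 = \sqrt{-6 + 0} \left(44 + \sqrt{-6 + 0}\right) + 3441 = \sqrt{-6} \left(44 + \sqrt{-6}\right) + 3441 = i \sqrt{6} \left(44 + i \sqrt{6}\right) + 3441 = 3441 + i \sqrt{6} \left(44 + i \sqrt{6}\right)$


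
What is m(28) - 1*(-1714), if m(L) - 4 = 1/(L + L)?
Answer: 96209/56 ≈ 1718.0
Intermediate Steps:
m(L) = 4 + 1/(2*L) (m(L) = 4 + 1/(L + L) = 4 + 1/(2*L))
m(28) - 1*(-1714) = (4 + (1/2)/28) - 1*(-1714) = (4 + (1/2)*(1/28)) + 1714 = (4 + 1/56) + 1714 = 225/56 + 1714 = 96209/56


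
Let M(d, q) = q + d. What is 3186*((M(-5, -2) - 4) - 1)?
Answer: -38232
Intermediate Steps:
M(d, q) = d + q
3186*((M(-5, -2) - 4) - 1) = 3186*(((-5 - 2) - 4) - 1) = 3186*((-7 - 4) - 1) = 3186*(-11 - 1) = 3186*(-12) = -38232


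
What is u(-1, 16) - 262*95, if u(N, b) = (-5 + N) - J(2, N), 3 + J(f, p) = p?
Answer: -24892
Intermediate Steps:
J(f, p) = -3 + p
u(N, b) = -2 (u(N, b) = (-5 + N) - (-3 + N) = (-5 + N) + (3 - N) = -2)
u(-1, 16) - 262*95 = -2 - 262*95 = -2 - 24890 = -24892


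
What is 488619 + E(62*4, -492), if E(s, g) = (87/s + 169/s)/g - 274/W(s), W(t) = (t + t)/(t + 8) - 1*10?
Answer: 26706351447/54653 ≈ 4.8865e+5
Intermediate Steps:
W(t) = -10 + 2*t/(8 + t) (W(t) = (2*t)/(8 + t) - 10 = 2*t/(8 + t) - 10 = -10 + 2*t/(8 + t))
E(s, g) = 256/(g*s) - 137*(8 + s)/(4*(-10 - s)) (E(s, g) = (87/s + 169/s)/g - 274*(8 + s)/(8*(-10 - s)) = (256/s)/g - 137*(8 + s)/(4*(-10 - s)) = 256/(g*s) - 137*(8 + s)/(4*(-10 - s)))
488619 + E(62*4, -492) = 488619 + (1/4)*(10240 + 1024*(62*4) + 137*(-492)*(62*4)*(8 + 62*4))/(-492*(62*4)*(10 + 62*4)) = 488619 + (1/4)*(-1/492)*(10240 + 1024*248 + 137*(-492)*248*(8 + 248))/(248*(10 + 248)) = 488619 + (1/4)*(-1/492)*(1/248)*(10240 + 253952 + 137*(-492)*248*256)/258 = 488619 + (1/4)*(-1/492)*(1/248)*(1/258)*(10240 + 253952 - 4279345152) = 488619 + (1/4)*(-1/492)*(1/248)*(1/258)*(-4279080960) = 488619 + 1857240/54653 = 26706351447/54653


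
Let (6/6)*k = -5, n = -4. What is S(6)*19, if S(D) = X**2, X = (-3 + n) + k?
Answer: 2736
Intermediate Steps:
k = -5
X = -12 (X = (-3 - 4) - 5 = -7 - 5 = -12)
S(D) = 144 (S(D) = (-12)**2 = 144)
S(6)*19 = 144*19 = 2736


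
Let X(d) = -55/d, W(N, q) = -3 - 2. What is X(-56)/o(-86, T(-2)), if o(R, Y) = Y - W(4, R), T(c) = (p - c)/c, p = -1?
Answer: 55/252 ≈ 0.21825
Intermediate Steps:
W(N, q) = -5
T(c) = (-1 - c)/c
o(R, Y) = 5 + Y (o(R, Y) = Y - 1*(-5) = Y + 5 = 5 + Y)
X(-56)/o(-86, T(-2)) = (-55/(-56))/(5 + (-1 - 1*(-2))/(-2)) = (-55*(-1/56))/(5 - (-1 + 2)/2) = 55/(56*(5 - ½*1)) = 55/(56*(5 - ½)) = 55/(56*(9/2)) = (55/56)*(2/9) = 55/252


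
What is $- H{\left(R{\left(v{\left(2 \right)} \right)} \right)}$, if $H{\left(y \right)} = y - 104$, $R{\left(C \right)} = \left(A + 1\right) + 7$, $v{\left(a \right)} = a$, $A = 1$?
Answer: $95$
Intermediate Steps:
$R{\left(C \right)} = 9$ ($R{\left(C \right)} = \left(1 + 1\right) + 7 = 2 + 7 = 9$)
$H{\left(y \right)} = -104 + y$
$- H{\left(R{\left(v{\left(2 \right)} \right)} \right)} = - (-104 + 9) = \left(-1\right) \left(-95\right) = 95$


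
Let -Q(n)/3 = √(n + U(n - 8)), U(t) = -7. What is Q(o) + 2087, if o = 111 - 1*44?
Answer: 2087 - 6*√15 ≈ 2063.8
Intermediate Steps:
o = 67 (o = 111 - 44 = 67)
Q(n) = -3*√(-7 + n) (Q(n) = -3*√(n - 7) = -3*√(-7 + n))
Q(o) + 2087 = -3*√(-7 + 67) + 2087 = -6*√15 + 2087 = 2087 - 6*√15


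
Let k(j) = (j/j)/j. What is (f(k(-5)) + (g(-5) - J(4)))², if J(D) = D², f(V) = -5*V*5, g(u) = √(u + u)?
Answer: (-11 + I*√10)² ≈ 111.0 - 69.57*I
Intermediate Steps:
k(j) = 1/j
g(u) = √2*√u (g(u) = √(2*u) = √2*√u)
f(V) = -25*V
(f(k(-5)) + (g(-5) - J(4)))² = (-25/(-5) + (√2*√(-5) - 1*4²))² = (-25*(-⅕) + (√2*(I*√5) - 1*16))² = (5 + (I*√10 - 16))² = (5 + (-16 + I*√10))² = (-11 + I*√10)²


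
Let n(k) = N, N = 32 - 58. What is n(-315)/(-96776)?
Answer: 13/48388 ≈ 0.00026866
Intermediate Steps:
N = -26
n(k) = -26
n(-315)/(-96776) = -26/(-96776) = -26*(-1/96776) = 13/48388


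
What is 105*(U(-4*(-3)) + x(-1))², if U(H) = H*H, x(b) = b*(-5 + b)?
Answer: 2362500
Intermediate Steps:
U(H) = H²
105*(U(-4*(-3)) + x(-1))² = 105*((-4*(-3))² - (-5 - 1))² = 105*(12² - 1*(-6))² = 105*(144 + 6)² = 105*150² = 105*22500 = 2362500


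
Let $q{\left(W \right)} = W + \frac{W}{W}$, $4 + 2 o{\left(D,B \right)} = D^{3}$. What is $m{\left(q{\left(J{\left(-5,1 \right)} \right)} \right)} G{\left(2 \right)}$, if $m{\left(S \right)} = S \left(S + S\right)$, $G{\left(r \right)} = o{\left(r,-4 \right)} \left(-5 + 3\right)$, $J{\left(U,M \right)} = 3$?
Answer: $-128$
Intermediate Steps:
$o{\left(D,B \right)} = -2 + \frac{D^{3}}{2}$
$q{\left(W \right)} = 1 + W$ ($q{\left(W \right)} = W + 1 = 1 + W$)
$G{\left(r \right)} = 4 - r^{3}$ ($G{\left(r \right)} = \left(-2 + \frac{r^{3}}{2}\right) \left(-5 + 3\right) = \left(-2 + \frac{r^{3}}{2}\right) \left(-2\right) = 4 - r^{3}$)
$m{\left(S \right)} = 2 S^{2}$ ($m{\left(S \right)} = S 2 S = 2 S^{2}$)
$m{\left(q{\left(J{\left(-5,1 \right)} \right)} \right)} G{\left(2 \right)} = 2 \left(1 + 3\right)^{2} \left(4 - 2^{3}\right) = 2 \cdot 4^{2} \left(4 - 8\right) = 2 \cdot 16 \left(4 - 8\right) = 32 \left(-4\right) = -128$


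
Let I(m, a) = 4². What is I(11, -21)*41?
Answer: 656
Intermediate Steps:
I(m, a) = 16
I(11, -21)*41 = 16*41 = 656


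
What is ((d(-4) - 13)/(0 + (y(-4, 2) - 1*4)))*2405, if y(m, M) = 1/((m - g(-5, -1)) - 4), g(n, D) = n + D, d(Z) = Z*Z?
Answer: -4810/3 ≈ -1603.3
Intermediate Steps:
d(Z) = Z²
g(n, D) = D + n
y(m, M) = 1/(2 + m) (y(m, M) = 1/((m - (-1 - 5)) - 4) = 1/((m - 1*(-6)) - 4) = 1/((m + 6) - 4) = 1/((6 + m) - 4) = 1/(2 + m))
((d(-4) - 13)/(0 + (y(-4, 2) - 1*4)))*2405 = (((-4)² - 13)/(0 + (1/(2 - 4) - 1*4)))*2405 = ((16 - 13)/(0 + (1/(-2) - 4)))*2405 = (3/(0 + (-½ - 4)))*2405 = (3/(0 - 9/2))*2405 = (3/(-9/2))*2405 = (3*(-2/9))*2405 = -⅔*2405 = -4810/3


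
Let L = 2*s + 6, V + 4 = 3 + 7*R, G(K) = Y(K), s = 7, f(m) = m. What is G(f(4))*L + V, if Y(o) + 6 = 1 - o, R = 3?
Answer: -160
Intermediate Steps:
Y(o) = -5 - o (Y(o) = -6 + (1 - o) = -5 - o)
G(K) = -5 - K
V = 20 (V = -4 + (3 + 7*3) = -4 + (3 + 21) = -4 + 24 = 20)
L = 20 (L = 2*7 + 6 = 14 + 6 = 20)
G(f(4))*L + V = (-5 - 1*4)*20 + 20 = (-5 - 4)*20 + 20 = -9*20 + 20 = -180 + 20 = -160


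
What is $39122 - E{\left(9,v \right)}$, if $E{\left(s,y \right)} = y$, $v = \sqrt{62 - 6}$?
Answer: $39122 - 2 \sqrt{14} \approx 39115.0$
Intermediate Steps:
$v = 2 \sqrt{14}$ ($v = \sqrt{56} = 2 \sqrt{14} \approx 7.4833$)
$39122 - E{\left(9,v \right)} = 39122 - 2 \sqrt{14}$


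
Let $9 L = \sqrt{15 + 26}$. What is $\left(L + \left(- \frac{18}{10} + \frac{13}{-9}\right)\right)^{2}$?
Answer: $\frac{7447}{675} - \frac{292 \sqrt{41}}{405} \approx 6.416$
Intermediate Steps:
$L = \frac{\sqrt{41}}{9}$ ($L = \frac{\sqrt{15 + 26}}{9} = \frac{\sqrt{41}}{9} \approx 0.71146$)
$\left(L + \left(- \frac{18}{10} + \frac{13}{-9}\right)\right)^{2} = \left(\frac{\sqrt{41}}{9} + \left(- \frac{18}{10} + \frac{13}{-9}\right)\right)^{2} = \left(\frac{\sqrt{41}}{9} + \left(\left(-18\right) \frac{1}{10} + 13 \left(- \frac{1}{9}\right)\right)\right)^{2} = \left(\frac{\sqrt{41}}{9} - \frac{146}{45}\right)^{2} = \left(- \frac{146}{45} + \frac{\sqrt{41}}{9}\right)^{2}$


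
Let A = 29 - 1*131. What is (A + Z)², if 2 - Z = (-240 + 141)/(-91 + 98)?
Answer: 361201/49 ≈ 7371.4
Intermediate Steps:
A = -102 (A = 29 - 131 = -102)
Z = 113/7 (Z = 2 - (-240 + 141)/(-91 + 98) = 2 - (-99)/7 = 2 - 1*(-99/7) = 2 + 99/7 = 113/7 ≈ 16.143)
(A + Z)² = (-102 + 113/7)² = (-601/7)² = 361201/49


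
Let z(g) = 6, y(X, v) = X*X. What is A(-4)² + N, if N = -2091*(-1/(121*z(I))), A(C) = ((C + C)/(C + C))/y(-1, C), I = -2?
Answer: 939/242 ≈ 3.8802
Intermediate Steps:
y(X, v) = X²
A(C) = 1 (A(C) = ((C + C)/(C + C))/((-1)²) = ((2*C)/((2*C)))/1 = ((2*C)*(1/(2*C)))*1 = 1*1 = 1)
N = 697/242 (N = -2091/(6*(-121)) = -2091/(-726) = -2091*(-1/726) = 697/242 ≈ 2.8802)
A(-4)² + N = 1² + 697/242 = 1 + 697/242 = 939/242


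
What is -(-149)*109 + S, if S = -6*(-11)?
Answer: 16307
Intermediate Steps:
S = 66
-(-149)*109 + S = -(-149)*109 + 66 = -149*(-109) + 66 = 16241 + 66 = 16307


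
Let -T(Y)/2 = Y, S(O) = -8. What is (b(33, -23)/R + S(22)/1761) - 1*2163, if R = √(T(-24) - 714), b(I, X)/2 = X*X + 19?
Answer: -3809051/1761 - 548*I*√74/111 ≈ -2163.0 - 42.469*I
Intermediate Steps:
b(I, X) = 38 + 2*X² (b(I, X) = 2*(X*X + 19) = 2*(X² + 19) = 2*(19 + X²) = 38 + 2*X²)
T(Y) = -2*Y
R = 3*I*√74 (R = √(-2*(-24) - 714) = √(48 - 714) = √(-666) = 3*I*√74 ≈ 25.807*I)
(b(33, -23)/R + S(22)/1761) - 1*2163 = ((38 + 2*(-23)²)/((3*I*√74)) - 8/1761) - 1*2163 = ((38 + 2*529)*(-I*√74/222) - 8*1/1761) - 2163 = ((38 + 1058)*(-I*√74/222) - 8/1761) - 2163 = (1096*(-I*√74/222) - 8/1761) - 2163 = (-548*I*√74/111 - 8/1761) - 2163 = (-8/1761 - 548*I*√74/111) - 2163 = -3809051/1761 - 548*I*√74/111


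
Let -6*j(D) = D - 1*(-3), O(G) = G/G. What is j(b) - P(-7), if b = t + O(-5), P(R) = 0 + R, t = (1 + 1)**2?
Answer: 17/3 ≈ 5.6667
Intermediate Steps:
t = 4 (t = 2**2 = 4)
O(G) = 1
P(R) = R
b = 5 (b = 4 + 1 = 5)
j(D) = -1/2 - D/6 (j(D) = -(D - 1*(-3))/6 = -(D + 3)/6 = -(3 + D)/6 = -1/2 - D/6)
j(b) - P(-7) = (-1/2 - 1/6*5) - 1*(-7) = (-1/2 - 5/6) + 7 = -4/3 + 7 = 17/3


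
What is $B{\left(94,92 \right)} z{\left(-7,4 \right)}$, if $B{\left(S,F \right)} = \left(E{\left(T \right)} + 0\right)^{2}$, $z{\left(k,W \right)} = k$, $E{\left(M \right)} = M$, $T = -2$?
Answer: $-28$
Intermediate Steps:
$B{\left(S,F \right)} = 4$ ($B{\left(S,F \right)} = \left(-2 + 0\right)^{2} = \left(-2\right)^{2} = 4$)
$B{\left(94,92 \right)} z{\left(-7,4 \right)} = 4 \left(-7\right) = -28$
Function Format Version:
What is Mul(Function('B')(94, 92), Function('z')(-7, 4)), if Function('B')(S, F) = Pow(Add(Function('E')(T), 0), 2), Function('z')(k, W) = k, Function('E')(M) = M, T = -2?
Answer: -28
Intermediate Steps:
Function('B')(S, F) = 4 (Function('B')(S, F) = Pow(Add(-2, 0), 2) = Pow(-2, 2) = 4)
Mul(Function('B')(94, 92), Function('z')(-7, 4)) = Mul(4, -7) = -28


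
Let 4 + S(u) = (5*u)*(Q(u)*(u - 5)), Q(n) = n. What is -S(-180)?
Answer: 29970004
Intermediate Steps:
S(u) = -4 + 5*u**2*(-5 + u) (S(u) = -4 + (5*u)*(u*(u - 5)) = -4 + (5*u)*(u*(-5 + u)) = -4 + 5*u**2*(-5 + u))
-S(-180) = -(-4 - 25*(-180)**2 + 5*(-180)**3) = -(-4 - 25*32400 + 5*(-5832000)) = -(-4 - 810000 - 29160000) = -1*(-29970004) = 29970004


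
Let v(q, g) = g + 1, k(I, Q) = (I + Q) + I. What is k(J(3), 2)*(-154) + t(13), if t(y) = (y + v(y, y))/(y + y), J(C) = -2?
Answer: 8035/26 ≈ 309.04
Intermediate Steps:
k(I, Q) = Q + 2*I
v(q, g) = 1 + g
t(y) = (1 + 2*y)/(2*y) (t(y) = (y + (1 + y))/(y + y) = (1 + 2*y)/((2*y)) = (1 + 2*y)*(1/(2*y)) = (1 + 2*y)/(2*y))
k(J(3), 2)*(-154) + t(13) = (2 + 2*(-2))*(-154) + (½ + 13)/13 = (2 - 4)*(-154) + (1/13)*(27/2) = -2*(-154) + 27/26 = 308 + 27/26 = 8035/26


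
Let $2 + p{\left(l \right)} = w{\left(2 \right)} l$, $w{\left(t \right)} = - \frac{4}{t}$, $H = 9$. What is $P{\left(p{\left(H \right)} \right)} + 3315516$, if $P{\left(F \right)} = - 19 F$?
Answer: $3315896$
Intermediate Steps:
$p{\left(l \right)} = -2 - 2 l$ ($p{\left(l \right)} = -2 + - \frac{4}{2} l = -2 + \left(-4\right) \frac{1}{2} l = -2 - 2 l$)
$P{\left(p{\left(H \right)} \right)} + 3315516 = - 19 \left(-2 - 18\right) + 3315516 = \left(-19\right) \left(-20\right) + 3315516 = 380 + 3315516 = 3315896$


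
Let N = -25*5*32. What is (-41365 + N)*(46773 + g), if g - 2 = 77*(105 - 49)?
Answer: -2317561755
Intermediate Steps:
N = -4000 (N = -125*32 = -4000)
g = 4314 (g = 2 + 77*(105 - 49) = 2 + 77*56 = 2 + 4312 = 4314)
(-41365 + N)*(46773 + g) = (-41365 - 4000)*(46773 + 4314) = -45365*51087 = -2317561755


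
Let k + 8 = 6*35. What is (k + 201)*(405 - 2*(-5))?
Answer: 167245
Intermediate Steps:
k = 202 (k = -8 + 6*35 = -8 + 210 = 202)
(k + 201)*(405 - 2*(-5)) = (202 + 201)*(405 - 2*(-5)) = 403*(405 + 10) = 403*415 = 167245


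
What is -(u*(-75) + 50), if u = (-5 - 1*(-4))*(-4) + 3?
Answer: 475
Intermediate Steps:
u = 7 (u = (-5 + 4)*(-4) + 3 = -1*(-4) + 3 = 4 + 3 = 7)
-(u*(-75) + 50) = -(7*(-75) + 50) = -(-525 + 50) = -1*(-475) = 475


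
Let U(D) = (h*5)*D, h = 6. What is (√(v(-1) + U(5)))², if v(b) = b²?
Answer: 151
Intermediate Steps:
U(D) = 30*D (U(D) = (6*5)*D = 30*D)
(√(v(-1) + U(5)))² = (√((-1)² + 30*5))² = (√(1 + 150))² = (√151)² = 151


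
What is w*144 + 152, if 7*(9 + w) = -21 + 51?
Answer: -3688/7 ≈ -526.86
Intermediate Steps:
w = -33/7 (w = -9 + (-21 + 51)/7 = -9 + (⅐)*30 = -9 + 30/7 = -33/7 ≈ -4.7143)
w*144 + 152 = -33/7*144 + 152 = -4752/7 + 152 = -3688/7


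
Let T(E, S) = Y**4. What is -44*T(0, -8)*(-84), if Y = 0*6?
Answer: 0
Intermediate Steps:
Y = 0
T(E, S) = 0 (T(E, S) = 0**4 = 0)
-44*T(0, -8)*(-84) = -44*0*(-84) = 0*(-84) = 0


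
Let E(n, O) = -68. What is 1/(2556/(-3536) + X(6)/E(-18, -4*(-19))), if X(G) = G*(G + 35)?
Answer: -884/3837 ≈ -0.23039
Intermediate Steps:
X(G) = G*(35 + G)
1/(2556/(-3536) + X(6)/E(-18, -4*(-19))) = 1/(2556/(-3536) + (6*(35 + 6))/(-68)) = 1/(2556*(-1/3536) + (6*41)*(-1/68)) = 1/(-639/884 + 246*(-1/68)) = 1/(-639/884 - 123/34) = 1/(-3837/884) = -884/3837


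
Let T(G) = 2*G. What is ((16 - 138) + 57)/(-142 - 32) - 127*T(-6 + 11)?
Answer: -220915/174 ≈ -1269.6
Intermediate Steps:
((16 - 138) + 57)/(-142 - 32) - 127*T(-6 + 11) = ((16 - 138) + 57)/(-142 - 32) - 254*(-6 + 11) = (-122 + 57)/(-174) - 254*5 = -65*(-1/174) - 127*10 = 65/174 - 1270 = -220915/174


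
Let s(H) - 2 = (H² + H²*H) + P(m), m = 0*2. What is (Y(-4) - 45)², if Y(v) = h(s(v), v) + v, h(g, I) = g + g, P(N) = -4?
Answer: 22201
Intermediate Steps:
m = 0
s(H) = -2 + H² + H³ (s(H) = 2 + ((H² + H²*H) - 4) = 2 + ((H² + H³) - 4) = 2 + (-4 + H² + H³) = -2 + H² + H³)
h(g, I) = 2*g
Y(v) = -4 + v + 2*v² + 2*v³ (Y(v) = 2*(-2 + v² + v³) + v = (-4 + 2*v² + 2*v³) + v = -4 + v + 2*v² + 2*v³)
(Y(-4) - 45)² = ((-4 - 4 + 2*(-4)² + 2*(-4)³) - 45)² = ((-4 - 4 + 2*16 + 2*(-64)) - 45)² = ((-4 - 4 + 32 - 128) - 45)² = (-104 - 45)² = (-149)² = 22201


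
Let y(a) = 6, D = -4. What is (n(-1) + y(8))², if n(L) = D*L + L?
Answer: 81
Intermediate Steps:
n(L) = -3*L (n(L) = -4*L + L = -3*L)
(n(-1) + y(8))² = (-3*(-1) + 6)² = (3 + 6)² = 9² = 81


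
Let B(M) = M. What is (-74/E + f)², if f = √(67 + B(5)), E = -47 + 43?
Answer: 1657/4 + 222*√2 ≈ 728.21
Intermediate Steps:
E = -4
f = 6*√2 (f = √(67 + 5) = √72 = 6*√2 ≈ 8.4853)
(-74/E + f)² = (-74/(-4) + 6*√2)² = (-74*(-¼) + 6*√2)² = (37/2 + 6*√2)²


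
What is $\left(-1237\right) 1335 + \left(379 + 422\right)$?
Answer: $-1650594$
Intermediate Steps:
$\left(-1237\right) 1335 + \left(379 + 422\right) = -1651395 + 801 = -1650594$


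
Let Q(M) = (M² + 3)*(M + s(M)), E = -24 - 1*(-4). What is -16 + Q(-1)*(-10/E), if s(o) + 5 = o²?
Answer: -26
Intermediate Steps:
E = -20 (E = -24 + 4 = -20)
s(o) = -5 + o²
Q(M) = (3 + M²)*(-5 + M + M²) (Q(M) = (M² + 3)*(M + (-5 + M²)) = (3 + M²)*(-5 + M + M²))
-16 + Q(-1)*(-10/E) = -16 + (-15 + (-1)³ + (-1)⁴ - 2*(-1)² + 3*(-1))*(-10/(-20)) = -16 + (-15 - 1 + 1 - 2*1 - 3)*(-10*(-1/20)) = -16 + (-15 - 1 + 1 - 2 - 3)*(½) = -16 - 20*½ = -16 - 10 = -26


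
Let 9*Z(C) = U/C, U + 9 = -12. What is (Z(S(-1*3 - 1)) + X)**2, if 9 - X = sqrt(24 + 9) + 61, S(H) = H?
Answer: 385441/144 + 617*sqrt(33)/6 ≈ 3267.4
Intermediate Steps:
U = -21 (U = -9 - 12 = -21)
Z(C) = -7/(3*C) (Z(C) = (-21/C)/9 = -7/(3*C))
X = -52 - sqrt(33) (X = 9 - (sqrt(24 + 9) + 61) = 9 - (sqrt(33) + 61) = 9 - (61 + sqrt(33)) = 9 + (-61 - sqrt(33)) = -52 - sqrt(33) ≈ -57.745)
(Z(S(-1*3 - 1)) + X)**2 = (-7/(3*(-1*3 - 1)) + (-52 - sqrt(33)))**2 = (-7/(3*(-3 - 1)) + (-52 - sqrt(33)))**2 = (-7/3/(-4) + (-52 - sqrt(33)))**2 = (-7/3*(-1/4) + (-52 - sqrt(33)))**2 = (7/12 + (-52 - sqrt(33)))**2 = (-617/12 - sqrt(33))**2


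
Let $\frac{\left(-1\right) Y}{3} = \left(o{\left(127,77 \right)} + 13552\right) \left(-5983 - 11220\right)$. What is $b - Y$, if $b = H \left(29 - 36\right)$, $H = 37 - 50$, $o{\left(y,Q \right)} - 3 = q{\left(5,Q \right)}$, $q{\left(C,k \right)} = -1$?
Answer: $-699508295$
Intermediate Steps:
$o{\left(y,Q \right)} = 2$ ($o{\left(y,Q \right)} = 3 - 1 = 2$)
$H = -13$ ($H = 37 - 50 = -13$)
$b = 91$ ($b = - 13 \left(29 - 36\right) = \left(-13\right) \left(-7\right) = 91$)
$Y = 699508386$ ($Y = - 3 \left(2 + 13552\right) \left(-5983 - 11220\right) = - 3 \cdot 13554 \left(-17203\right) = \left(-3\right) \left(-233169462\right) = 699508386$)
$b - Y = 91 - 699508386 = -699508295$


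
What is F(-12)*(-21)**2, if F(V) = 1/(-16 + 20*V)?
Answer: -441/256 ≈ -1.7227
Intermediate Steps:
F(-12)*(-21)**2 = (1/(4*(-4 + 5*(-12))))*(-21)**2 = (1/(4*(-4 - 60)))*441 = ((1/4)/(-64))*441 = ((1/4)*(-1/64))*441 = -1/256*441 = -441/256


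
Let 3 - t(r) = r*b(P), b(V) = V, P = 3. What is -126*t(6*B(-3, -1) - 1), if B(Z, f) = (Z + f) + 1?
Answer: -7560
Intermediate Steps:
B(Z, f) = 1 + Z + f
t(r) = 3 - 3*r (t(r) = 3 - r*3 = 3 - 3*r)
-126*t(6*B(-3, -1) - 1) = -126*(3 - 3*(6*(1 - 3 - 1) - 1)) = -126*(3 - 3*(6*(-3) - 1)) = -126*(3 - 3*(-18 - 1)) = -126*(3 - 3*(-19)) = -126*(3 + 57) = -126*60 = -7560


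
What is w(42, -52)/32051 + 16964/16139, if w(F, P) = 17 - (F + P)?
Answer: 544148917/517271089 ≈ 1.0520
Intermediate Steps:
w(F, P) = 17 - F - P (w(F, P) = 17 + (-F - P) = 17 - F - P)
w(42, -52)/32051 + 16964/16139 = (17 - 1*42 - 1*(-52))/32051 + 16964/16139 = (17 - 42 + 52)*(1/32051) + 16964*(1/16139) = 27*(1/32051) + 16964/16139 = 27/32051 + 16964/16139 = 544148917/517271089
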